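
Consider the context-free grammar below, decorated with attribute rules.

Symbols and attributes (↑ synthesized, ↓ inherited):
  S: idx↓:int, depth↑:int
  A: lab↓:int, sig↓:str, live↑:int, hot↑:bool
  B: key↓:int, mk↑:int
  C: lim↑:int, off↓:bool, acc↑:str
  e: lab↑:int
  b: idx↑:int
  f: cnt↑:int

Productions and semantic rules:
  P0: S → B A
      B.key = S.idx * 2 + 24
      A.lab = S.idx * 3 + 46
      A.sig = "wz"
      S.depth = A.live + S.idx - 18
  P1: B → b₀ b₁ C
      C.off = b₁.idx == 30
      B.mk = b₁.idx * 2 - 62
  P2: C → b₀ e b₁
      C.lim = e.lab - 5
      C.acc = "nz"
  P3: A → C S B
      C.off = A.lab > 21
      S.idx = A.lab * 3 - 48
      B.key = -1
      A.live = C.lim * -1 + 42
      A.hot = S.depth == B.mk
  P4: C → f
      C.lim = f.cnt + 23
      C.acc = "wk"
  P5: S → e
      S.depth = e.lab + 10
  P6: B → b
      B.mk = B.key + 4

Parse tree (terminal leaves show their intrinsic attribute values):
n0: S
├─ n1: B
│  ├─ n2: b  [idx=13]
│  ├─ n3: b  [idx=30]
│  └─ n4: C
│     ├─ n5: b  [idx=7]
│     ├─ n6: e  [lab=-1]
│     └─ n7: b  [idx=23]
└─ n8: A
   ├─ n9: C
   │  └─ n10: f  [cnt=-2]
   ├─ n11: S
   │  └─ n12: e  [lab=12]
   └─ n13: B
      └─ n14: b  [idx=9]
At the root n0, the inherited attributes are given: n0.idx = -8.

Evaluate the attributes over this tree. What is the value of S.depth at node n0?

-5

1. n0.idx = -8  [given at root]
2. n1.key = 8  [S.idx * 2 + 24]
3. n2.idx = 13  [terminal]
4. n3.idx = 30  [terminal]
5. n4.off = true  [b₁.idx == 30]
6. n5.idx = 7  [terminal]
7. n6.lab = -1  [terminal]
8. n7.idx = 23  [terminal]
9. n4.lim = -6  [e.lab - 5]
10. n4.acc = "nz"  ["nz"]
11. n1.mk = -2  [b₁.idx * 2 - 62]
12. n8.lab = 22  [S.idx * 3 + 46]
13. n8.sig = "wz"  ["wz"]
14. n9.off = true  [A.lab > 21]
15. n10.cnt = -2  [terminal]
16. n9.lim = 21  [f.cnt + 23]
17. n9.acc = "wk"  ["wk"]
18. n11.idx = 18  [A.lab * 3 - 48]
19. n12.lab = 12  [terminal]
20. n11.depth = 22  [e.lab + 10]
21. n13.key = -1  [-1]
22. n14.idx = 9  [terminal]
23. n13.mk = 3  [B.key + 4]
24. n8.live = 21  [C.lim * -1 + 42]
25. n8.hot = false  [S.depth == B.mk]
26. n0.depth = -5  [A.live + S.idx - 18]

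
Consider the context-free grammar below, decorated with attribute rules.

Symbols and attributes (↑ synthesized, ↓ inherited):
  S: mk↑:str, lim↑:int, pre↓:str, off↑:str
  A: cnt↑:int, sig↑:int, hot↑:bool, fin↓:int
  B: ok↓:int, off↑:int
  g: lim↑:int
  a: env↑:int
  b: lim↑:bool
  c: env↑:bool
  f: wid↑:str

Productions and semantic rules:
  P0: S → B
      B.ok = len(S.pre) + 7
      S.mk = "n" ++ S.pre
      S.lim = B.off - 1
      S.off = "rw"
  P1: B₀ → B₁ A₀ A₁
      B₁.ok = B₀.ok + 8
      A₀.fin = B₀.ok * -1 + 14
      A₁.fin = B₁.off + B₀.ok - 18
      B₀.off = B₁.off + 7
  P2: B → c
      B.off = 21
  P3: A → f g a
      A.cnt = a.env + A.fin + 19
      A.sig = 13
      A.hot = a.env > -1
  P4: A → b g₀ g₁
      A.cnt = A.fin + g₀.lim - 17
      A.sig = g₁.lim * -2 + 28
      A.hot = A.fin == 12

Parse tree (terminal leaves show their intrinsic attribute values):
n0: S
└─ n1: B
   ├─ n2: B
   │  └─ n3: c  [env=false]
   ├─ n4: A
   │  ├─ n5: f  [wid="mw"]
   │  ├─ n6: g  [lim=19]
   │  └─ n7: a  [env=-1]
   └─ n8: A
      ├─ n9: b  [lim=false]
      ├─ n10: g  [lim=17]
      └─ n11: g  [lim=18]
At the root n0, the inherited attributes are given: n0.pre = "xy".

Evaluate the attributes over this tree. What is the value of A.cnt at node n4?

1. n0.pre = "xy"  [given at root]
2. n1.ok = 9  [len(S.pre) + 7]
3. n2.ok = 17  [B₀.ok + 8]
4. n3.env = false  [terminal]
5. n2.off = 21  [21]
6. n4.fin = 5  [B₀.ok * -1 + 14]
7. n5.wid = "mw"  [terminal]
8. n6.lim = 19  [terminal]
9. n7.env = -1  [terminal]
10. n4.cnt = 23  [a.env + A.fin + 19]
11. n4.sig = 13  [13]
12. n4.hot = false  [a.env > -1]
13. n8.fin = 12  [B₁.off + B₀.ok - 18]
14. n9.lim = false  [terminal]
15. n10.lim = 17  [terminal]
16. n11.lim = 18  [terminal]
17. n8.cnt = 12  [A.fin + g₀.lim - 17]
18. n8.sig = -8  [g₁.lim * -2 + 28]
19. n8.hot = true  [A.fin == 12]
20. n1.off = 28  [B₁.off + 7]
21. n0.mk = "nxy"  ["n" ++ S.pre]
22. n0.lim = 27  [B.off - 1]
23. n0.off = "rw"  ["rw"]

23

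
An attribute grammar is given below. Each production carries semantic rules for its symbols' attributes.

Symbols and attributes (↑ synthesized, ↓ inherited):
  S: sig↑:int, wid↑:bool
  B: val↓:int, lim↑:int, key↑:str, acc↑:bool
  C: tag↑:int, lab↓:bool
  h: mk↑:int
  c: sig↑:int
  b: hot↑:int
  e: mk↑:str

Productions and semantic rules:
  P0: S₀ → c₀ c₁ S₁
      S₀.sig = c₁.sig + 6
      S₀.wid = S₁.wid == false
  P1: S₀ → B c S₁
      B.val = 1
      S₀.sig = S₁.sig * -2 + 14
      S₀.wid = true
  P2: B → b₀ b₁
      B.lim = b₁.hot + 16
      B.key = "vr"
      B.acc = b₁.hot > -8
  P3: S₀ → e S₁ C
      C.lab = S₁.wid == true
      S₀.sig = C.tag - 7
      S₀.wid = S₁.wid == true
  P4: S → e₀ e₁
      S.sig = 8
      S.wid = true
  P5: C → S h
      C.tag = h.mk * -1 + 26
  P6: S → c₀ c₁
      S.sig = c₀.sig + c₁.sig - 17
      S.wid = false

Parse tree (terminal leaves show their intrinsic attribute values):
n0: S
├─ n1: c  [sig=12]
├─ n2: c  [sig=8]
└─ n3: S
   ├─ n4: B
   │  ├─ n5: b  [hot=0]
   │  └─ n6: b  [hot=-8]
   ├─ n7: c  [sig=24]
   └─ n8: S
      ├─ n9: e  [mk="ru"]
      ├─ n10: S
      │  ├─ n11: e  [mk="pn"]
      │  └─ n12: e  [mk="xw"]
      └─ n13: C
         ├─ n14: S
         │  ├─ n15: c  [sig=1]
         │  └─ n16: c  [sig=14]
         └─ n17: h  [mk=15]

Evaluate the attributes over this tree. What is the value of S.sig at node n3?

6

1. n1.sig = 12  [terminal]
2. n2.sig = 8  [terminal]
3. n4.val = 1  [1]
4. n5.hot = 0  [terminal]
5. n6.hot = -8  [terminal]
6. n4.lim = 8  [b₁.hot + 16]
7. n4.key = "vr"  ["vr"]
8. n4.acc = false  [b₁.hot > -8]
9. n7.sig = 24  [terminal]
10. n9.mk = "ru"  [terminal]
11. n11.mk = "pn"  [terminal]
12. n12.mk = "xw"  [terminal]
13. n10.sig = 8  [8]
14. n10.wid = true  [true]
15. n13.lab = true  [S₁.wid == true]
16. n15.sig = 1  [terminal]
17. n16.sig = 14  [terminal]
18. n14.sig = -2  [c₀.sig + c₁.sig - 17]
19. n14.wid = false  [false]
20. n17.mk = 15  [terminal]
21. n13.tag = 11  [h.mk * -1 + 26]
22. n8.sig = 4  [C.tag - 7]
23. n8.wid = true  [S₁.wid == true]
24. n3.sig = 6  [S₁.sig * -2 + 14]
25. n3.wid = true  [true]
26. n0.sig = 14  [c₁.sig + 6]
27. n0.wid = false  [S₁.wid == false]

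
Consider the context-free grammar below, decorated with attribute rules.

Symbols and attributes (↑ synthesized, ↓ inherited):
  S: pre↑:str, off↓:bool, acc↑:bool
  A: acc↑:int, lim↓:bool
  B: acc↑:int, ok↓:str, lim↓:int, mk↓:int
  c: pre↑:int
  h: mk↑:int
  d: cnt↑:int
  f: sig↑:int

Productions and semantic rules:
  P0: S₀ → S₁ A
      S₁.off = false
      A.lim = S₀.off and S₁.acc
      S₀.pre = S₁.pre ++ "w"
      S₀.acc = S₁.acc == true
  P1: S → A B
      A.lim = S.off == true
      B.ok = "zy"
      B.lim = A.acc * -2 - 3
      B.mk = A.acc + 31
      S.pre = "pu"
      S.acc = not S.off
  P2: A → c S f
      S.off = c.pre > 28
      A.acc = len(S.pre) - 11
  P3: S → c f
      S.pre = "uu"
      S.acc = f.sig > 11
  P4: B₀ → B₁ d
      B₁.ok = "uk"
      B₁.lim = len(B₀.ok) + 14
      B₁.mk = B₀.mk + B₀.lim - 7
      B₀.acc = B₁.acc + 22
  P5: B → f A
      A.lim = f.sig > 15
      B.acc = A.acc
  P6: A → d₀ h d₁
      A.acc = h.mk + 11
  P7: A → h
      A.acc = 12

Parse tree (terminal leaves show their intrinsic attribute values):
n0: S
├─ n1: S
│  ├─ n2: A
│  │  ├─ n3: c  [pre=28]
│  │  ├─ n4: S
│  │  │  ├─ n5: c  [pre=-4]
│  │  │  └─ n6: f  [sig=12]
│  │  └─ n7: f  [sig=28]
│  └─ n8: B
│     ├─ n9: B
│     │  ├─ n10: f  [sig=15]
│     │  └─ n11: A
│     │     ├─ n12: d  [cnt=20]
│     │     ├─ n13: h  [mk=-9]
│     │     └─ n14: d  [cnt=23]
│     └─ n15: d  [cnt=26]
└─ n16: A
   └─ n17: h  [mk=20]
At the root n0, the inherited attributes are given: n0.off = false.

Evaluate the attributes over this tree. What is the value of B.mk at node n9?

30

1. n0.off = false  [given at root]
2. n1.off = false  [false]
3. n2.lim = false  [S.off == true]
4. n3.pre = 28  [terminal]
5. n4.off = false  [c.pre > 28]
6. n5.pre = -4  [terminal]
7. n6.sig = 12  [terminal]
8. n4.pre = "uu"  ["uu"]
9. n4.acc = true  [f.sig > 11]
10. n7.sig = 28  [terminal]
11. n2.acc = -9  [len(S.pre) - 11]
12. n8.ok = "zy"  ["zy"]
13. n8.lim = 15  [A.acc * -2 - 3]
14. n8.mk = 22  [A.acc + 31]
15. n9.ok = "uk"  ["uk"]
16. n9.lim = 16  [len(B₀.ok) + 14]
17. n9.mk = 30  [B₀.mk + B₀.lim - 7]
18. n10.sig = 15  [terminal]
19. n11.lim = false  [f.sig > 15]
20. n12.cnt = 20  [terminal]
21. n13.mk = -9  [terminal]
22. n14.cnt = 23  [terminal]
23. n11.acc = 2  [h.mk + 11]
24. n9.acc = 2  [A.acc]
25. n15.cnt = 26  [terminal]
26. n8.acc = 24  [B₁.acc + 22]
27. n1.pre = "pu"  ["pu"]
28. n1.acc = true  [not S.off]
29. n16.lim = false  [S₀.off and S₁.acc]
30. n17.mk = 20  [terminal]
31. n16.acc = 12  [12]
32. n0.pre = "puw"  [S₁.pre ++ "w"]
33. n0.acc = true  [S₁.acc == true]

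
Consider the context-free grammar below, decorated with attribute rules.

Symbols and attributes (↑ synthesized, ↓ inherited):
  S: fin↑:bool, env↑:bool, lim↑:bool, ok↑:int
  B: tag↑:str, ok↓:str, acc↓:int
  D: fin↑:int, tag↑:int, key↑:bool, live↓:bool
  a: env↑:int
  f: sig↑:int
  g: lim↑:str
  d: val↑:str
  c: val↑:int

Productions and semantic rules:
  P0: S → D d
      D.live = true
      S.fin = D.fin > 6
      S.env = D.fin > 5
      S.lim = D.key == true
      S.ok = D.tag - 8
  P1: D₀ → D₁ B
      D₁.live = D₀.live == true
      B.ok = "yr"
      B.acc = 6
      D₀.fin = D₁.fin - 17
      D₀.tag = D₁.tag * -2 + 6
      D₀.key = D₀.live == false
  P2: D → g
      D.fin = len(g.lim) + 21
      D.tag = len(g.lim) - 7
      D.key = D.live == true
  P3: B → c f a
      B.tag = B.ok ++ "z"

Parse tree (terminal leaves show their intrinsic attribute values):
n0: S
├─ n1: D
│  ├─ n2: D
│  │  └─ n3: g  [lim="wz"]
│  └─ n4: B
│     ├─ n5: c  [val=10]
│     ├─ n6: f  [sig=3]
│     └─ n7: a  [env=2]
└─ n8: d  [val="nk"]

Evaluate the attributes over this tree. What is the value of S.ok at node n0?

1. n1.live = true  [true]
2. n2.live = true  [D₀.live == true]
3. n3.lim = "wz"  [terminal]
4. n2.fin = 23  [len(g.lim) + 21]
5. n2.tag = -5  [len(g.lim) - 7]
6. n2.key = true  [D.live == true]
7. n4.ok = "yr"  ["yr"]
8. n4.acc = 6  [6]
9. n5.val = 10  [terminal]
10. n6.sig = 3  [terminal]
11. n7.env = 2  [terminal]
12. n4.tag = "yrz"  [B.ok ++ "z"]
13. n1.fin = 6  [D₁.fin - 17]
14. n1.tag = 16  [D₁.tag * -2 + 6]
15. n1.key = false  [D₀.live == false]
16. n8.val = "nk"  [terminal]
17. n0.fin = false  [D.fin > 6]
18. n0.env = true  [D.fin > 5]
19. n0.lim = false  [D.key == true]
20. n0.ok = 8  [D.tag - 8]

8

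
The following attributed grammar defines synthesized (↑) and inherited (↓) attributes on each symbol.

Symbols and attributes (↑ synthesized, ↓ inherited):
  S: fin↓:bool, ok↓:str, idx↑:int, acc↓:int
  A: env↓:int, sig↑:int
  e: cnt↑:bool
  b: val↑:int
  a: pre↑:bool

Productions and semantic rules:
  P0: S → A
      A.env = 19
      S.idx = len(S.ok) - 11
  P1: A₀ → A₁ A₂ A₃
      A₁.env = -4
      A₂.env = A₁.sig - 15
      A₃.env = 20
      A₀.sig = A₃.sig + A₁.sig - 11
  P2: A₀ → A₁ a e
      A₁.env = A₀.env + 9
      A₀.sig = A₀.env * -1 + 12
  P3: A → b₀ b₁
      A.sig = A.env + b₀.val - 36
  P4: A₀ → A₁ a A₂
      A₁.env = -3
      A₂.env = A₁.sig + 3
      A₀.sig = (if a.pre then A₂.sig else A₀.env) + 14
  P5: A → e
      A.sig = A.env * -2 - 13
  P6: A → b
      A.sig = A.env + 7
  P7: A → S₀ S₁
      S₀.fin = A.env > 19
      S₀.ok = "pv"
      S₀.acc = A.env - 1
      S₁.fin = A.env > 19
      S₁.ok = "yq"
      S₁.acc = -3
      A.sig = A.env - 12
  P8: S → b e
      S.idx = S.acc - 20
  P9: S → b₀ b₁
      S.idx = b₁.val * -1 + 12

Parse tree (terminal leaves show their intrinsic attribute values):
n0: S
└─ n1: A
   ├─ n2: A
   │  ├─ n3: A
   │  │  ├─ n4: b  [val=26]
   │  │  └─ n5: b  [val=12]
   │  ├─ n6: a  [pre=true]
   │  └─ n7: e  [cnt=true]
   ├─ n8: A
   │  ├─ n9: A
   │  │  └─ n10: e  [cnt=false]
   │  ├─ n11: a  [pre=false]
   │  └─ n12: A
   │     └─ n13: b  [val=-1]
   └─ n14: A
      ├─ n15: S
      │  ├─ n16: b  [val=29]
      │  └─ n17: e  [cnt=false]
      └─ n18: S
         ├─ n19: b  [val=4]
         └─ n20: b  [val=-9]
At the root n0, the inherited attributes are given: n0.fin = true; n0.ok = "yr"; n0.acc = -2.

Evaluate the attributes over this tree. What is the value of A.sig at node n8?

15

1. n0.fin = true  [given at root]
2. n0.ok = "yr"  [given at root]
3. n0.acc = -2  [given at root]
4. n1.env = 19  [19]
5. n2.env = -4  [-4]
6. n3.env = 5  [A₀.env + 9]
7. n4.val = 26  [terminal]
8. n5.val = 12  [terminal]
9. n3.sig = -5  [A.env + b₀.val - 36]
10. n6.pre = true  [terminal]
11. n7.cnt = true  [terminal]
12. n2.sig = 16  [A₀.env * -1 + 12]
13. n8.env = 1  [A₁.sig - 15]
14. n9.env = -3  [-3]
15. n10.cnt = false  [terminal]
16. n9.sig = -7  [A.env * -2 - 13]
17. n11.pre = false  [terminal]
18. n12.env = -4  [A₁.sig + 3]
19. n13.val = -1  [terminal]
20. n12.sig = 3  [A.env + 7]
21. n8.sig = 15  [(if a.pre then A₂.sig else A₀.env) + 14]
22. n14.env = 20  [20]
23. n15.fin = true  [A.env > 19]
24. n15.ok = "pv"  ["pv"]
25. n15.acc = 19  [A.env - 1]
26. n16.val = 29  [terminal]
27. n17.cnt = false  [terminal]
28. n15.idx = -1  [S.acc - 20]
29. n18.fin = true  [A.env > 19]
30. n18.ok = "yq"  ["yq"]
31. n18.acc = -3  [-3]
32. n19.val = 4  [terminal]
33. n20.val = -9  [terminal]
34. n18.idx = 21  [b₁.val * -1 + 12]
35. n14.sig = 8  [A.env - 12]
36. n1.sig = 13  [A₃.sig + A₁.sig - 11]
37. n0.idx = -9  [len(S.ok) - 11]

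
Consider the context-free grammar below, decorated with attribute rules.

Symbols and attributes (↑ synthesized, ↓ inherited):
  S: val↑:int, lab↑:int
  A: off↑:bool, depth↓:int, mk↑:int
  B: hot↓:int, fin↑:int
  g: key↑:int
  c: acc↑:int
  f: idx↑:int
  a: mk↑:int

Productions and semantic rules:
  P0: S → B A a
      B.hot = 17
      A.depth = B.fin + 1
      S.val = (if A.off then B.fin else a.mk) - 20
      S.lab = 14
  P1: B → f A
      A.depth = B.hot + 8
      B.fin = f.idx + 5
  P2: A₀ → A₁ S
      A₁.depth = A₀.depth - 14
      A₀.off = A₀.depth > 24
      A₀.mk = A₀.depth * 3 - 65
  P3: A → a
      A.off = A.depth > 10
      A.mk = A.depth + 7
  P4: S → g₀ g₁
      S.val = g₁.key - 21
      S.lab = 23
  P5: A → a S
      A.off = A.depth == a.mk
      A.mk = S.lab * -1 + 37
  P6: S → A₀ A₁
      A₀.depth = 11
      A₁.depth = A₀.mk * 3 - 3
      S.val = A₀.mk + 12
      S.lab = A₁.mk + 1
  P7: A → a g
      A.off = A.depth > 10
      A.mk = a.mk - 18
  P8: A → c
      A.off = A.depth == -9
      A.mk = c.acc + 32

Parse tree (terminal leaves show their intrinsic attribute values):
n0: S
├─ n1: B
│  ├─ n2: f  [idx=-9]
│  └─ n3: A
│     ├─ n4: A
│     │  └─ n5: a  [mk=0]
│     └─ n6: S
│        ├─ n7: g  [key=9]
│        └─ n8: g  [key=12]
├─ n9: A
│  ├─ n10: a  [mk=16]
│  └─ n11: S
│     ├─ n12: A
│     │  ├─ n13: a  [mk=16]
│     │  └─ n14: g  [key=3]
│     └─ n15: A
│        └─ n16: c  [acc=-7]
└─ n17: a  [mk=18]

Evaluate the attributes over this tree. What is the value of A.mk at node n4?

1. n1.hot = 17  [17]
2. n2.idx = -9  [terminal]
3. n3.depth = 25  [B.hot + 8]
4. n4.depth = 11  [A₀.depth - 14]
5. n5.mk = 0  [terminal]
6. n4.off = true  [A.depth > 10]
7. n4.mk = 18  [A.depth + 7]
8. n7.key = 9  [terminal]
9. n8.key = 12  [terminal]
10. n6.val = -9  [g₁.key - 21]
11. n6.lab = 23  [23]
12. n3.off = true  [A₀.depth > 24]
13. n3.mk = 10  [A₀.depth * 3 - 65]
14. n1.fin = -4  [f.idx + 5]
15. n9.depth = -3  [B.fin + 1]
16. n10.mk = 16  [terminal]
17. n12.depth = 11  [11]
18. n13.mk = 16  [terminal]
19. n14.key = 3  [terminal]
20. n12.off = true  [A.depth > 10]
21. n12.mk = -2  [a.mk - 18]
22. n15.depth = -9  [A₀.mk * 3 - 3]
23. n16.acc = -7  [terminal]
24. n15.off = true  [A.depth == -9]
25. n15.mk = 25  [c.acc + 32]
26. n11.val = 10  [A₀.mk + 12]
27. n11.lab = 26  [A₁.mk + 1]
28. n9.off = false  [A.depth == a.mk]
29. n9.mk = 11  [S.lab * -1 + 37]
30. n17.mk = 18  [terminal]
31. n0.val = -2  [(if A.off then B.fin else a.mk) - 20]
32. n0.lab = 14  [14]

18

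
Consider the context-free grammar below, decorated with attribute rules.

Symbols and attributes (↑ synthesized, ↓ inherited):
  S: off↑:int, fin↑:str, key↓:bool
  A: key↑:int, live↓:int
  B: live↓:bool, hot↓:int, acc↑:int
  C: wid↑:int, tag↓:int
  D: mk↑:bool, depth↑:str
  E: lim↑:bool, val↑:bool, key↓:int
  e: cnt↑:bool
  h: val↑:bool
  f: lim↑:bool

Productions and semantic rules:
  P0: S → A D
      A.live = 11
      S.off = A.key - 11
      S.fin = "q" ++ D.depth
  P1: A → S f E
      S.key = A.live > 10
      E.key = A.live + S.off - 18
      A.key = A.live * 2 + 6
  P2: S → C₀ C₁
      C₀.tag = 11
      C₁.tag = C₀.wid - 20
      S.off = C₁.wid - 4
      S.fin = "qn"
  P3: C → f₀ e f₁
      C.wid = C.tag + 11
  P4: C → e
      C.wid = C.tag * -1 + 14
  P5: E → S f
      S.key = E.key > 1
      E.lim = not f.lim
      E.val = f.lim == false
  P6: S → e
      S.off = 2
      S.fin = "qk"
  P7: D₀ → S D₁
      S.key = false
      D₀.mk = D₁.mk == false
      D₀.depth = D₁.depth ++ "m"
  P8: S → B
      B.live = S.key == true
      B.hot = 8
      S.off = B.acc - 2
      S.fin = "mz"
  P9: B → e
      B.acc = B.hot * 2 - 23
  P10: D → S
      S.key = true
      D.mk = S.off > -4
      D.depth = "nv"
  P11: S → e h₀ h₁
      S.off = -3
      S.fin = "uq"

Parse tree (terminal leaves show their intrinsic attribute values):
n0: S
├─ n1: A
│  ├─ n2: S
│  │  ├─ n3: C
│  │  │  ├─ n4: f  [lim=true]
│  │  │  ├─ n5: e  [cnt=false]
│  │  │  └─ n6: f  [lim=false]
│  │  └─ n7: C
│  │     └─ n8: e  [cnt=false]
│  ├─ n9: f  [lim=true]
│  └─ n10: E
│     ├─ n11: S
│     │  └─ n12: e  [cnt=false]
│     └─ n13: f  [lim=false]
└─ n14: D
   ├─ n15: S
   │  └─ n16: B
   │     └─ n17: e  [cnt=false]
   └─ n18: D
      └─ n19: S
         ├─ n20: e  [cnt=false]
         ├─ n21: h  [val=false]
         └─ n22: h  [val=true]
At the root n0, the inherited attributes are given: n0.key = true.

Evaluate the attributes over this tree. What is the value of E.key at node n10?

1

1. n0.key = true  [given at root]
2. n1.live = 11  [11]
3. n2.key = true  [A.live > 10]
4. n3.tag = 11  [11]
5. n4.lim = true  [terminal]
6. n5.cnt = false  [terminal]
7. n6.lim = false  [terminal]
8. n3.wid = 22  [C.tag + 11]
9. n7.tag = 2  [C₀.wid - 20]
10. n8.cnt = false  [terminal]
11. n7.wid = 12  [C.tag * -1 + 14]
12. n2.off = 8  [C₁.wid - 4]
13. n2.fin = "qn"  ["qn"]
14. n9.lim = true  [terminal]
15. n10.key = 1  [A.live + S.off - 18]
16. n11.key = false  [E.key > 1]
17. n12.cnt = false  [terminal]
18. n11.off = 2  [2]
19. n11.fin = "qk"  ["qk"]
20. n13.lim = false  [terminal]
21. n10.lim = true  [not f.lim]
22. n10.val = true  [f.lim == false]
23. n1.key = 28  [A.live * 2 + 6]
24. n15.key = false  [false]
25. n16.live = false  [S.key == true]
26. n16.hot = 8  [8]
27. n17.cnt = false  [terminal]
28. n16.acc = -7  [B.hot * 2 - 23]
29. n15.off = -9  [B.acc - 2]
30. n15.fin = "mz"  ["mz"]
31. n19.key = true  [true]
32. n20.cnt = false  [terminal]
33. n21.val = false  [terminal]
34. n22.val = true  [terminal]
35. n19.off = -3  [-3]
36. n19.fin = "uq"  ["uq"]
37. n18.mk = true  [S.off > -4]
38. n18.depth = "nv"  ["nv"]
39. n14.mk = false  [D₁.mk == false]
40. n14.depth = "nvm"  [D₁.depth ++ "m"]
41. n0.off = 17  [A.key - 11]
42. n0.fin = "qnvm"  ["q" ++ D.depth]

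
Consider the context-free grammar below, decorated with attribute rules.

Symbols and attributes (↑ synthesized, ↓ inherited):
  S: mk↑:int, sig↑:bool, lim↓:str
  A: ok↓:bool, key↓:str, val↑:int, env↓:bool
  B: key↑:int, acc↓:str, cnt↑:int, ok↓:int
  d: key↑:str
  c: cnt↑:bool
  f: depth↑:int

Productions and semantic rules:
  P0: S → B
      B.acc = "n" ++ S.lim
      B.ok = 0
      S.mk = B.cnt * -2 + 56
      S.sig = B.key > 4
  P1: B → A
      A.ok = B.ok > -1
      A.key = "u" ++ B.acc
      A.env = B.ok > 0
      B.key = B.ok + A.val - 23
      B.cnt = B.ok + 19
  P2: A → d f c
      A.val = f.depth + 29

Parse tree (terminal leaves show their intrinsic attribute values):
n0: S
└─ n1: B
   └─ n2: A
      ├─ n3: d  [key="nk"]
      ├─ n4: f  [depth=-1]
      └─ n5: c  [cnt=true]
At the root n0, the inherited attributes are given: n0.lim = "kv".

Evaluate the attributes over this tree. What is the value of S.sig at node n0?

1. n0.lim = "kv"  [given at root]
2. n1.acc = "nkv"  ["n" ++ S.lim]
3. n1.ok = 0  [0]
4. n2.ok = true  [B.ok > -1]
5. n2.key = "unkv"  ["u" ++ B.acc]
6. n2.env = false  [B.ok > 0]
7. n3.key = "nk"  [terminal]
8. n4.depth = -1  [terminal]
9. n5.cnt = true  [terminal]
10. n2.val = 28  [f.depth + 29]
11. n1.key = 5  [B.ok + A.val - 23]
12. n1.cnt = 19  [B.ok + 19]
13. n0.mk = 18  [B.cnt * -2 + 56]
14. n0.sig = true  [B.key > 4]

true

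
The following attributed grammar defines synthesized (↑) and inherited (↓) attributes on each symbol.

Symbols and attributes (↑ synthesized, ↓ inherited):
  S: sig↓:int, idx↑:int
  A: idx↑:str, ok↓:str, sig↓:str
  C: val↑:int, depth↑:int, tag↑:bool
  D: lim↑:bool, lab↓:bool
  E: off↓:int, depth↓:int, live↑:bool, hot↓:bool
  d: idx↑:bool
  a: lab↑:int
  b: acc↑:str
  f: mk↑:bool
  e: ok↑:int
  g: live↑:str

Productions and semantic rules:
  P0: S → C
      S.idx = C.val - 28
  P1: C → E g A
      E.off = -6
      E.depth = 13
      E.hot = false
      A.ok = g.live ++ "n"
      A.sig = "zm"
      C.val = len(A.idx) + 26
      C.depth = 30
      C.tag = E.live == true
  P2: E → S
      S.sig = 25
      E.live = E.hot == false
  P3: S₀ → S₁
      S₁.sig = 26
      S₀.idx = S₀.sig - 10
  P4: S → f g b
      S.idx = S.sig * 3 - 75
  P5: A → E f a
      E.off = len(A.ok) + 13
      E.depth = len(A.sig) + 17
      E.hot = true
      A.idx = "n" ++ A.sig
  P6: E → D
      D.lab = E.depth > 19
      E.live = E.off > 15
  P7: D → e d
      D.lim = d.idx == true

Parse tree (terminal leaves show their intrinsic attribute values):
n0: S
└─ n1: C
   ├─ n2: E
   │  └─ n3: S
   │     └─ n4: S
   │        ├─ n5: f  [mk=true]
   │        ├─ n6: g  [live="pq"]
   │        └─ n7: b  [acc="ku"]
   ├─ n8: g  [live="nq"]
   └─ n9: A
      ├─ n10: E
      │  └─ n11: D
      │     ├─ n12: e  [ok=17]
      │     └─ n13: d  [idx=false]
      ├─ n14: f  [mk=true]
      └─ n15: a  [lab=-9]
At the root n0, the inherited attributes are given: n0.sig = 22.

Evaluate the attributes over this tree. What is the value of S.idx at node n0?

1. n0.sig = 22  [given at root]
2. n2.off = -6  [-6]
3. n2.depth = 13  [13]
4. n2.hot = false  [false]
5. n3.sig = 25  [25]
6. n4.sig = 26  [26]
7. n5.mk = true  [terminal]
8. n6.live = "pq"  [terminal]
9. n7.acc = "ku"  [terminal]
10. n4.idx = 3  [S.sig * 3 - 75]
11. n3.idx = 15  [S₀.sig - 10]
12. n2.live = true  [E.hot == false]
13. n8.live = "nq"  [terminal]
14. n9.ok = "nqn"  [g.live ++ "n"]
15. n9.sig = "zm"  ["zm"]
16. n10.off = 16  [len(A.ok) + 13]
17. n10.depth = 19  [len(A.sig) + 17]
18. n10.hot = true  [true]
19. n11.lab = false  [E.depth > 19]
20. n12.ok = 17  [terminal]
21. n13.idx = false  [terminal]
22. n11.lim = false  [d.idx == true]
23. n10.live = true  [E.off > 15]
24. n14.mk = true  [terminal]
25. n15.lab = -9  [terminal]
26. n9.idx = "nzm"  ["n" ++ A.sig]
27. n1.val = 29  [len(A.idx) + 26]
28. n1.depth = 30  [30]
29. n1.tag = true  [E.live == true]
30. n0.idx = 1  [C.val - 28]

1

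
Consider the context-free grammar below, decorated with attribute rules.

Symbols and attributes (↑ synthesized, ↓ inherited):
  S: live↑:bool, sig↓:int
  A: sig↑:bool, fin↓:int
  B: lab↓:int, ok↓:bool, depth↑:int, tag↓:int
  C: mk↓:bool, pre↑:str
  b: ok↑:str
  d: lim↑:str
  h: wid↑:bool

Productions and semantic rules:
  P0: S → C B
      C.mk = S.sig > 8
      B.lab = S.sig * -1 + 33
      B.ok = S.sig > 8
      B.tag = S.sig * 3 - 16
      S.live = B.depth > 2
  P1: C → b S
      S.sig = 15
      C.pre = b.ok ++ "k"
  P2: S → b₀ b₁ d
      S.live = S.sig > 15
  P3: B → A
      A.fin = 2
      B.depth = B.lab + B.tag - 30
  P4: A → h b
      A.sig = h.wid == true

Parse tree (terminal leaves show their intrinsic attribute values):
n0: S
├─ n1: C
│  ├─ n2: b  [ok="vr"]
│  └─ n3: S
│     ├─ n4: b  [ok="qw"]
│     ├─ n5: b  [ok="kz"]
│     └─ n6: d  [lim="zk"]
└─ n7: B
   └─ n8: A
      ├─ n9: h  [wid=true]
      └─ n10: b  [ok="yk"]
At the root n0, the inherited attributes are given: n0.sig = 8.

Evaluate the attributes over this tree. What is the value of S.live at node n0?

1. n0.sig = 8  [given at root]
2. n1.mk = false  [S.sig > 8]
3. n2.ok = "vr"  [terminal]
4. n3.sig = 15  [15]
5. n4.ok = "qw"  [terminal]
6. n5.ok = "kz"  [terminal]
7. n6.lim = "zk"  [terminal]
8. n3.live = false  [S.sig > 15]
9. n1.pre = "vrk"  [b.ok ++ "k"]
10. n7.lab = 25  [S.sig * -1 + 33]
11. n7.ok = false  [S.sig > 8]
12. n7.tag = 8  [S.sig * 3 - 16]
13. n8.fin = 2  [2]
14. n9.wid = true  [terminal]
15. n10.ok = "yk"  [terminal]
16. n8.sig = true  [h.wid == true]
17. n7.depth = 3  [B.lab + B.tag - 30]
18. n0.live = true  [B.depth > 2]

true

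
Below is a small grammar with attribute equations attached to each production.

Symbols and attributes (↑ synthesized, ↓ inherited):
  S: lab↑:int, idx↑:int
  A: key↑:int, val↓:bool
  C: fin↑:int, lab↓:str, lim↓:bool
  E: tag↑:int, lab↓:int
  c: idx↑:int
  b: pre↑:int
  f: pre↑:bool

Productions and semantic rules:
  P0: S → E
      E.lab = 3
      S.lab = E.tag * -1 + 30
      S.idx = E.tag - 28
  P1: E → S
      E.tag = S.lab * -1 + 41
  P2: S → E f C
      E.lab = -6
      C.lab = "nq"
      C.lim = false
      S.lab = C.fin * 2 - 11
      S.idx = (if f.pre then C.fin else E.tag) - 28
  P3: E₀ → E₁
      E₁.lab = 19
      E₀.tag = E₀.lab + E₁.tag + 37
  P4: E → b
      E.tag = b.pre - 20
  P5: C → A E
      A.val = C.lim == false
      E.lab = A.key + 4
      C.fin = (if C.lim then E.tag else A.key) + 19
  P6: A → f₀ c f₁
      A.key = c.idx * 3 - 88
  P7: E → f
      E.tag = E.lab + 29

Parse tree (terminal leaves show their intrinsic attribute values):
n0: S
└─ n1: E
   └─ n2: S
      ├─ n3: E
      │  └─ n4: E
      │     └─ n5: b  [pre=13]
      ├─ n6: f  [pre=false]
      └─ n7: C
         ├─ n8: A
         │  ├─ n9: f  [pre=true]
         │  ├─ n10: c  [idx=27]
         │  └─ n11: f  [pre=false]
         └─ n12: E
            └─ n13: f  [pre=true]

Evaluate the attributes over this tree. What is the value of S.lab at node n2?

1. n1.lab = 3  [3]
2. n3.lab = -6  [-6]
3. n4.lab = 19  [19]
4. n5.pre = 13  [terminal]
5. n4.tag = -7  [b.pre - 20]
6. n3.tag = 24  [E₀.lab + E₁.tag + 37]
7. n6.pre = false  [terminal]
8. n7.lab = "nq"  ["nq"]
9. n7.lim = false  [false]
10. n8.val = true  [C.lim == false]
11. n9.pre = true  [terminal]
12. n10.idx = 27  [terminal]
13. n11.pre = false  [terminal]
14. n8.key = -7  [c.idx * 3 - 88]
15. n12.lab = -3  [A.key + 4]
16. n13.pre = true  [terminal]
17. n12.tag = 26  [E.lab + 29]
18. n7.fin = 12  [(if C.lim then E.tag else A.key) + 19]
19. n2.lab = 13  [C.fin * 2 - 11]
20. n2.idx = -4  [(if f.pre then C.fin else E.tag) - 28]
21. n1.tag = 28  [S.lab * -1 + 41]
22. n0.lab = 2  [E.tag * -1 + 30]
23. n0.idx = 0  [E.tag - 28]

13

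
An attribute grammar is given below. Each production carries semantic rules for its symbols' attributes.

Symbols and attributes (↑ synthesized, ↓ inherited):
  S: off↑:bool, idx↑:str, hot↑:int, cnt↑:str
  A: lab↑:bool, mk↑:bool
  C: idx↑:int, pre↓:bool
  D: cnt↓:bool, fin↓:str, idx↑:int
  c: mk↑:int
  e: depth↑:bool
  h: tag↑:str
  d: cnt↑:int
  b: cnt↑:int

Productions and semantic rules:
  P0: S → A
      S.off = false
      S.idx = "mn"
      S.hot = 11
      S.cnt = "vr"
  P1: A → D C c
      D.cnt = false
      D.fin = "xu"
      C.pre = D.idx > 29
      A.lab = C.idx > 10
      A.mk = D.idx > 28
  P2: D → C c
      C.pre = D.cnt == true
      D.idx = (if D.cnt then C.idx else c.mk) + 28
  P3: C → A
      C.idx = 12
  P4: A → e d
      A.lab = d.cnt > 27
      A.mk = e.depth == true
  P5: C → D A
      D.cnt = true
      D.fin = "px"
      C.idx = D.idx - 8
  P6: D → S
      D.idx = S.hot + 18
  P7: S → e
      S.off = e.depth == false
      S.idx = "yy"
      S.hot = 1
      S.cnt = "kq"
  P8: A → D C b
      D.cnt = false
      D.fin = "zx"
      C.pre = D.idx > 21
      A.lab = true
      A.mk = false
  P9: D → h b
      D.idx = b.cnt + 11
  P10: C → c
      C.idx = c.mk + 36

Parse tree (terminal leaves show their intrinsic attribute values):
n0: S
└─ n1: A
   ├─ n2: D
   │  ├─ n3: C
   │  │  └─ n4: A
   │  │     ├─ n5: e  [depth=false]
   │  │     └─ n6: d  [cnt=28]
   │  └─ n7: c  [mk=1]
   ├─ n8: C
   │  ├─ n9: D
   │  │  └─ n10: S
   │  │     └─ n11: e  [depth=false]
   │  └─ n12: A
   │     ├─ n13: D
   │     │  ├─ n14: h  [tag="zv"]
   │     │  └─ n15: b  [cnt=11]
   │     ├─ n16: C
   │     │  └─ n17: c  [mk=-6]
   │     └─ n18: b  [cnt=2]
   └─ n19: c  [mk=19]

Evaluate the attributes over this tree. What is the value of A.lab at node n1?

1. n2.cnt = false  [false]
2. n2.fin = "xu"  ["xu"]
3. n3.pre = false  [D.cnt == true]
4. n5.depth = false  [terminal]
5. n6.cnt = 28  [terminal]
6. n4.lab = true  [d.cnt > 27]
7. n4.mk = false  [e.depth == true]
8. n3.idx = 12  [12]
9. n7.mk = 1  [terminal]
10. n2.idx = 29  [(if D.cnt then C.idx else c.mk) + 28]
11. n8.pre = false  [D.idx > 29]
12. n9.cnt = true  [true]
13. n9.fin = "px"  ["px"]
14. n11.depth = false  [terminal]
15. n10.off = true  [e.depth == false]
16. n10.idx = "yy"  ["yy"]
17. n10.hot = 1  [1]
18. n10.cnt = "kq"  ["kq"]
19. n9.idx = 19  [S.hot + 18]
20. n13.cnt = false  [false]
21. n13.fin = "zx"  ["zx"]
22. n14.tag = "zv"  [terminal]
23. n15.cnt = 11  [terminal]
24. n13.idx = 22  [b.cnt + 11]
25. n16.pre = true  [D.idx > 21]
26. n17.mk = -6  [terminal]
27. n16.idx = 30  [c.mk + 36]
28. n18.cnt = 2  [terminal]
29. n12.lab = true  [true]
30. n12.mk = false  [false]
31. n8.idx = 11  [D.idx - 8]
32. n19.mk = 19  [terminal]
33. n1.lab = true  [C.idx > 10]
34. n1.mk = true  [D.idx > 28]
35. n0.off = false  [false]
36. n0.idx = "mn"  ["mn"]
37. n0.hot = 11  [11]
38. n0.cnt = "vr"  ["vr"]

true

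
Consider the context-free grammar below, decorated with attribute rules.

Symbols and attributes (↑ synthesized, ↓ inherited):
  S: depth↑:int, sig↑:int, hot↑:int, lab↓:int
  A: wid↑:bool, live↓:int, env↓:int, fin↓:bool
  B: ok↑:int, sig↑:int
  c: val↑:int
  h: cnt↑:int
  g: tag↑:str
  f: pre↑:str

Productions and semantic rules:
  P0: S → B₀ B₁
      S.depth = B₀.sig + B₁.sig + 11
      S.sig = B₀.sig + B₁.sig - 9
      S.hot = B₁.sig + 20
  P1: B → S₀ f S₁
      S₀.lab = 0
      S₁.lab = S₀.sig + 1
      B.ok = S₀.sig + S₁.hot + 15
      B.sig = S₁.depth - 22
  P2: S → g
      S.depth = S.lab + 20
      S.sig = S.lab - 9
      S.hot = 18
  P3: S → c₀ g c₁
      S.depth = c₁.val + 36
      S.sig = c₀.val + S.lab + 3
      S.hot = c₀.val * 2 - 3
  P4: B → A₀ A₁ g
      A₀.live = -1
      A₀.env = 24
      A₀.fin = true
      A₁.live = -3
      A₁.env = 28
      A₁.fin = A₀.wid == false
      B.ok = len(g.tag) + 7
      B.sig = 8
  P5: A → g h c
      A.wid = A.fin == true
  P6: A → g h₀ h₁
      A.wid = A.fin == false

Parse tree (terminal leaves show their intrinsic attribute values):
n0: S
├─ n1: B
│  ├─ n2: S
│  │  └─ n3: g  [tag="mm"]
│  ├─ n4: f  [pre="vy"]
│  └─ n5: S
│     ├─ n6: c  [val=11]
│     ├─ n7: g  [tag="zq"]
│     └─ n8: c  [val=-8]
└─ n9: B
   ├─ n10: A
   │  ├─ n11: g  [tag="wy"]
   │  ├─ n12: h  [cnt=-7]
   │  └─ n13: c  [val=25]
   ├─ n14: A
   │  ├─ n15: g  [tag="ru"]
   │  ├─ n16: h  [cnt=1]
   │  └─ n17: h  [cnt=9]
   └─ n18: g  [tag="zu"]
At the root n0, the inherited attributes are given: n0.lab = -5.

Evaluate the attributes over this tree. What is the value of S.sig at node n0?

5

1. n0.lab = -5  [given at root]
2. n2.lab = 0  [0]
3. n3.tag = "mm"  [terminal]
4. n2.depth = 20  [S.lab + 20]
5. n2.sig = -9  [S.lab - 9]
6. n2.hot = 18  [18]
7. n4.pre = "vy"  [terminal]
8. n5.lab = -8  [S₀.sig + 1]
9. n6.val = 11  [terminal]
10. n7.tag = "zq"  [terminal]
11. n8.val = -8  [terminal]
12. n5.depth = 28  [c₁.val + 36]
13. n5.sig = 6  [c₀.val + S.lab + 3]
14. n5.hot = 19  [c₀.val * 2 - 3]
15. n1.ok = 25  [S₀.sig + S₁.hot + 15]
16. n1.sig = 6  [S₁.depth - 22]
17. n10.live = -1  [-1]
18. n10.env = 24  [24]
19. n10.fin = true  [true]
20. n11.tag = "wy"  [terminal]
21. n12.cnt = -7  [terminal]
22. n13.val = 25  [terminal]
23. n10.wid = true  [A.fin == true]
24. n14.live = -3  [-3]
25. n14.env = 28  [28]
26. n14.fin = false  [A₀.wid == false]
27. n15.tag = "ru"  [terminal]
28. n16.cnt = 1  [terminal]
29. n17.cnt = 9  [terminal]
30. n14.wid = true  [A.fin == false]
31. n18.tag = "zu"  [terminal]
32. n9.ok = 9  [len(g.tag) + 7]
33. n9.sig = 8  [8]
34. n0.depth = 25  [B₀.sig + B₁.sig + 11]
35. n0.sig = 5  [B₀.sig + B₁.sig - 9]
36. n0.hot = 28  [B₁.sig + 20]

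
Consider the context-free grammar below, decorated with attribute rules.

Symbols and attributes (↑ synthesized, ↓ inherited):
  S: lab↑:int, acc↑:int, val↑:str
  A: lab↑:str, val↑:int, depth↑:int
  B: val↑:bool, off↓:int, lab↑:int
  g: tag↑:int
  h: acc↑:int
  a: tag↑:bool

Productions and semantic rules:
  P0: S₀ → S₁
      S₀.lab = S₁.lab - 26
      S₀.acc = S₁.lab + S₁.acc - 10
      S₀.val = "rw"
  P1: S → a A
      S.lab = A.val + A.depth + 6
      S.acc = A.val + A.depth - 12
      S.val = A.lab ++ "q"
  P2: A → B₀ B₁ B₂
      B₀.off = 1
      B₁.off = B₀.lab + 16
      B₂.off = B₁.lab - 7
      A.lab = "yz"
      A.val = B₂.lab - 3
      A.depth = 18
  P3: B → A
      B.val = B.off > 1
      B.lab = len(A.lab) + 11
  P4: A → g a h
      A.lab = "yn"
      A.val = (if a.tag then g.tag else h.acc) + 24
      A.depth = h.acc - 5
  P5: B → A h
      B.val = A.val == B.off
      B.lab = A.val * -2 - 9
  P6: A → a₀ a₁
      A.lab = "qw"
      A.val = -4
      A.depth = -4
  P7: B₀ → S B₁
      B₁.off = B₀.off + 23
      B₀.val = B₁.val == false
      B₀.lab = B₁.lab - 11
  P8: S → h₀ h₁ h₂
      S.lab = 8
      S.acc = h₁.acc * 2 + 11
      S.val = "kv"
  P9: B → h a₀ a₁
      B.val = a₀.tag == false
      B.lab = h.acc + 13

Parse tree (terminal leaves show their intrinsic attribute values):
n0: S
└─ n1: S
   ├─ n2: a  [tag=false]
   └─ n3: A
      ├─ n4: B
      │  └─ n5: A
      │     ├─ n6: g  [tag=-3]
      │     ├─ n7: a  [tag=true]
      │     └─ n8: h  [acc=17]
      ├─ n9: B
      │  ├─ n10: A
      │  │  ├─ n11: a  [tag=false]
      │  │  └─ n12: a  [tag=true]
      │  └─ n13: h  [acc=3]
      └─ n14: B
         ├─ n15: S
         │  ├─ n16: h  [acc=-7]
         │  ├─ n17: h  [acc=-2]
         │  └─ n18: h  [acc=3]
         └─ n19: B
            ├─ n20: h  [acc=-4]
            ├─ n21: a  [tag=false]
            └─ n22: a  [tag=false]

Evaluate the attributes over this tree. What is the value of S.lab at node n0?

-7

1. n2.tag = false  [terminal]
2. n4.off = 1  [1]
3. n6.tag = -3  [terminal]
4. n7.tag = true  [terminal]
5. n8.acc = 17  [terminal]
6. n5.lab = "yn"  ["yn"]
7. n5.val = 21  [(if a.tag then g.tag else h.acc) + 24]
8. n5.depth = 12  [h.acc - 5]
9. n4.val = false  [B.off > 1]
10. n4.lab = 13  [len(A.lab) + 11]
11. n9.off = 29  [B₀.lab + 16]
12. n11.tag = false  [terminal]
13. n12.tag = true  [terminal]
14. n10.lab = "qw"  ["qw"]
15. n10.val = -4  [-4]
16. n10.depth = -4  [-4]
17. n13.acc = 3  [terminal]
18. n9.val = false  [A.val == B.off]
19. n9.lab = -1  [A.val * -2 - 9]
20. n14.off = -8  [B₁.lab - 7]
21. n16.acc = -7  [terminal]
22. n17.acc = -2  [terminal]
23. n18.acc = 3  [terminal]
24. n15.lab = 8  [8]
25. n15.acc = 7  [h₁.acc * 2 + 11]
26. n15.val = "kv"  ["kv"]
27. n19.off = 15  [B₀.off + 23]
28. n20.acc = -4  [terminal]
29. n21.tag = false  [terminal]
30. n22.tag = false  [terminal]
31. n19.val = true  [a₀.tag == false]
32. n19.lab = 9  [h.acc + 13]
33. n14.val = false  [B₁.val == false]
34. n14.lab = -2  [B₁.lab - 11]
35. n3.lab = "yz"  ["yz"]
36. n3.val = -5  [B₂.lab - 3]
37. n3.depth = 18  [18]
38. n1.lab = 19  [A.val + A.depth + 6]
39. n1.acc = 1  [A.val + A.depth - 12]
40. n1.val = "yzq"  [A.lab ++ "q"]
41. n0.lab = -7  [S₁.lab - 26]
42. n0.acc = 10  [S₁.lab + S₁.acc - 10]
43. n0.val = "rw"  ["rw"]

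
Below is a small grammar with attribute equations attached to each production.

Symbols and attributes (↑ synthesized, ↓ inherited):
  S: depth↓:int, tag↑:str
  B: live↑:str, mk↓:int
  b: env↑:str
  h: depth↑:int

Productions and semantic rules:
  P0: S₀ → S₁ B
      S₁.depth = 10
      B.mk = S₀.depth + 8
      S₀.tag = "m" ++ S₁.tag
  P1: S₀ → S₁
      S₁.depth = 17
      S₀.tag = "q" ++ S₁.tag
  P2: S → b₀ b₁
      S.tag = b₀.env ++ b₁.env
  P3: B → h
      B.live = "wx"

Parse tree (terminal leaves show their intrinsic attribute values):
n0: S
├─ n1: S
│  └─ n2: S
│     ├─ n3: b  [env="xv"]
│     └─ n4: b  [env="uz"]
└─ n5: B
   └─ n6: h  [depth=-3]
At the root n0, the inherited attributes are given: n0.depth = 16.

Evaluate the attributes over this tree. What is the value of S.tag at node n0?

1. n0.depth = 16  [given at root]
2. n1.depth = 10  [10]
3. n2.depth = 17  [17]
4. n3.env = "xv"  [terminal]
5. n4.env = "uz"  [terminal]
6. n2.tag = "xvuz"  [b₀.env ++ b₁.env]
7. n1.tag = "qxvuz"  ["q" ++ S₁.tag]
8. n5.mk = 24  [S₀.depth + 8]
9. n6.depth = -3  [terminal]
10. n5.live = "wx"  ["wx"]
11. n0.tag = "mqxvuz"  ["m" ++ S₁.tag]

"mqxvuz"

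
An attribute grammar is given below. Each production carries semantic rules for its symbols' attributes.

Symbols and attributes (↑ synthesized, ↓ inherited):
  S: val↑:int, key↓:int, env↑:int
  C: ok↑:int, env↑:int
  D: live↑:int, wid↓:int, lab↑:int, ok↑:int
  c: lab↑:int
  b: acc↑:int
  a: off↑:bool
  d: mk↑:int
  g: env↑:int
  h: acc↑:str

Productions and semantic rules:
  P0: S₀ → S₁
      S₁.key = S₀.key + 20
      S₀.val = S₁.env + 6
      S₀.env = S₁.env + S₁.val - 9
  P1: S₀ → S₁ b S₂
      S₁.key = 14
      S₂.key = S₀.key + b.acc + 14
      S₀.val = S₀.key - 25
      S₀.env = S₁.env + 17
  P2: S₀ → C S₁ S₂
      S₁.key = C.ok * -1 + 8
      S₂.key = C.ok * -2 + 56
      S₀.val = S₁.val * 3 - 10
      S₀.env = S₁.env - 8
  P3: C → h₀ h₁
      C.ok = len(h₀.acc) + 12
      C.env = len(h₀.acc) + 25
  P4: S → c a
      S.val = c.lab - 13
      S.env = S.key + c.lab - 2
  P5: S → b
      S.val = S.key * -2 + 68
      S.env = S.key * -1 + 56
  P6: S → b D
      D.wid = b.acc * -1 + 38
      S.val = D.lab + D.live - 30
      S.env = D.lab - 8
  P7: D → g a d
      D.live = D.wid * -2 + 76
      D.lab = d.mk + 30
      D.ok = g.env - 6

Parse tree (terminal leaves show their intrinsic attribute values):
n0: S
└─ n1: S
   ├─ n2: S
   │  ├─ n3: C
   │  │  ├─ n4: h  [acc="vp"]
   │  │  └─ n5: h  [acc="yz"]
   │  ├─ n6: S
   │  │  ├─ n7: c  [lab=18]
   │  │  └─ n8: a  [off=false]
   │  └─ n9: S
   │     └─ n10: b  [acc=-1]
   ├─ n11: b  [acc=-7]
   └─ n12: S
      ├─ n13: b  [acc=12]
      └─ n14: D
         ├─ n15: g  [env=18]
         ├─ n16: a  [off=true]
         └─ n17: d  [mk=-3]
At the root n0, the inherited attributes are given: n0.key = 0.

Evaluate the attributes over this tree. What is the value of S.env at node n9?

28

1. n0.key = 0  [given at root]
2. n1.key = 20  [S₀.key + 20]
3. n2.key = 14  [14]
4. n4.acc = "vp"  [terminal]
5. n5.acc = "yz"  [terminal]
6. n3.ok = 14  [len(h₀.acc) + 12]
7. n3.env = 27  [len(h₀.acc) + 25]
8. n6.key = -6  [C.ok * -1 + 8]
9. n7.lab = 18  [terminal]
10. n8.off = false  [terminal]
11. n6.val = 5  [c.lab - 13]
12. n6.env = 10  [S.key + c.lab - 2]
13. n9.key = 28  [C.ok * -2 + 56]
14. n10.acc = -1  [terminal]
15. n9.val = 12  [S.key * -2 + 68]
16. n9.env = 28  [S.key * -1 + 56]
17. n2.val = 5  [S₁.val * 3 - 10]
18. n2.env = 2  [S₁.env - 8]
19. n11.acc = -7  [terminal]
20. n12.key = 27  [S₀.key + b.acc + 14]
21. n13.acc = 12  [terminal]
22. n14.wid = 26  [b.acc * -1 + 38]
23. n15.env = 18  [terminal]
24. n16.off = true  [terminal]
25. n17.mk = -3  [terminal]
26. n14.live = 24  [D.wid * -2 + 76]
27. n14.lab = 27  [d.mk + 30]
28. n14.ok = 12  [g.env - 6]
29. n12.val = 21  [D.lab + D.live - 30]
30. n12.env = 19  [D.lab - 8]
31. n1.val = -5  [S₀.key - 25]
32. n1.env = 19  [S₁.env + 17]
33. n0.val = 25  [S₁.env + 6]
34. n0.env = 5  [S₁.env + S₁.val - 9]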